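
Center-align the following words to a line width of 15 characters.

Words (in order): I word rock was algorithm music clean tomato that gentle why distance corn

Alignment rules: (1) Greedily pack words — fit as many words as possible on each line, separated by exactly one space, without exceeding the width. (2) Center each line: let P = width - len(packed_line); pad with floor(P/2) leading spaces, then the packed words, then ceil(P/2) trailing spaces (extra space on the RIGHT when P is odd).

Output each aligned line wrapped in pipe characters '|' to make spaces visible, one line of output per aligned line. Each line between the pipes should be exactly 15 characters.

Answer: |I word rock was|
|algorithm music|
| clean tomato  |
|that gentle why|
| distance corn |

Derivation:
Line 1: ['I', 'word', 'rock', 'was'] (min_width=15, slack=0)
Line 2: ['algorithm', 'music'] (min_width=15, slack=0)
Line 3: ['clean', 'tomato'] (min_width=12, slack=3)
Line 4: ['that', 'gentle', 'why'] (min_width=15, slack=0)
Line 5: ['distance', 'corn'] (min_width=13, slack=2)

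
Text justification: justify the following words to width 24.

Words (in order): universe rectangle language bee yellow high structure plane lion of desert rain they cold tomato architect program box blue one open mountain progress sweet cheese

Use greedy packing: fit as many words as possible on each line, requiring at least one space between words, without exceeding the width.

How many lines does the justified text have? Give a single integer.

Line 1: ['universe', 'rectangle'] (min_width=18, slack=6)
Line 2: ['language', 'bee', 'yellow', 'high'] (min_width=24, slack=0)
Line 3: ['structure', 'plane', 'lion', 'of'] (min_width=23, slack=1)
Line 4: ['desert', 'rain', 'they', 'cold'] (min_width=21, slack=3)
Line 5: ['tomato', 'architect', 'program'] (min_width=24, slack=0)
Line 6: ['box', 'blue', 'one', 'open'] (min_width=17, slack=7)
Line 7: ['mountain', 'progress', 'sweet'] (min_width=23, slack=1)
Line 8: ['cheese'] (min_width=6, slack=18)
Total lines: 8

Answer: 8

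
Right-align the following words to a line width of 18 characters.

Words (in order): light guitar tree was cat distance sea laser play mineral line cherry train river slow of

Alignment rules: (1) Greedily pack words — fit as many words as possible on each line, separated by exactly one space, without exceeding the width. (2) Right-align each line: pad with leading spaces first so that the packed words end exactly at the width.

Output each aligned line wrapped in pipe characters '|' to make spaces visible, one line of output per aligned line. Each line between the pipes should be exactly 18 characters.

Line 1: ['light', 'guitar', 'tree'] (min_width=17, slack=1)
Line 2: ['was', 'cat', 'distance'] (min_width=16, slack=2)
Line 3: ['sea', 'laser', 'play'] (min_width=14, slack=4)
Line 4: ['mineral', 'line'] (min_width=12, slack=6)
Line 5: ['cherry', 'train', 'river'] (min_width=18, slack=0)
Line 6: ['slow', 'of'] (min_width=7, slack=11)

Answer: | light guitar tree|
|  was cat distance|
|    sea laser play|
|      mineral line|
|cherry train river|
|           slow of|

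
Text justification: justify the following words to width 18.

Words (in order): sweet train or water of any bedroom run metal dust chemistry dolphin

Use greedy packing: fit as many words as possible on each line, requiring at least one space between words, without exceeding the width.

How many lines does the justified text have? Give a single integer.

Answer: 5

Derivation:
Line 1: ['sweet', 'train', 'or'] (min_width=14, slack=4)
Line 2: ['water', 'of', 'any'] (min_width=12, slack=6)
Line 3: ['bedroom', 'run', 'metal'] (min_width=17, slack=1)
Line 4: ['dust', 'chemistry'] (min_width=14, slack=4)
Line 5: ['dolphin'] (min_width=7, slack=11)
Total lines: 5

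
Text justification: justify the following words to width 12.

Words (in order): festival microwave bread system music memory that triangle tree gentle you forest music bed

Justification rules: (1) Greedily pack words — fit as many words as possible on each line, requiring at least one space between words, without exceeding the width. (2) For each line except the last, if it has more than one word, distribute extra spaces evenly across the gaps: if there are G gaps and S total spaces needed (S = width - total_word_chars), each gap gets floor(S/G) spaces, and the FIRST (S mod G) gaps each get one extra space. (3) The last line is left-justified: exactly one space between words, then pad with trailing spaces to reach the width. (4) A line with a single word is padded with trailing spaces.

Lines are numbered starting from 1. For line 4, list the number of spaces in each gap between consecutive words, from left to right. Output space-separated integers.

Line 1: ['festival'] (min_width=8, slack=4)
Line 2: ['microwave'] (min_width=9, slack=3)
Line 3: ['bread', 'system'] (min_width=12, slack=0)
Line 4: ['music', 'memory'] (min_width=12, slack=0)
Line 5: ['that'] (min_width=4, slack=8)
Line 6: ['triangle'] (min_width=8, slack=4)
Line 7: ['tree', 'gentle'] (min_width=11, slack=1)
Line 8: ['you', 'forest'] (min_width=10, slack=2)
Line 9: ['music', 'bed'] (min_width=9, slack=3)

Answer: 1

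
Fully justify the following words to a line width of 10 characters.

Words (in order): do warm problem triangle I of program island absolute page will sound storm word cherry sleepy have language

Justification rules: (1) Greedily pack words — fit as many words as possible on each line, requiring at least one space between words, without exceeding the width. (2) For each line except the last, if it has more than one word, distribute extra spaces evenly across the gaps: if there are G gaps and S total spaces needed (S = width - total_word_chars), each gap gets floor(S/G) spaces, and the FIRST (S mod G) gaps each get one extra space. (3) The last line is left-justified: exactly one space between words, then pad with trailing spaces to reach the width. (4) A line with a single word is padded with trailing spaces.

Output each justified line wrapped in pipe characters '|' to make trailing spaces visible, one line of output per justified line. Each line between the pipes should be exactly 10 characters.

Line 1: ['do', 'warm'] (min_width=7, slack=3)
Line 2: ['problem'] (min_width=7, slack=3)
Line 3: ['triangle', 'I'] (min_width=10, slack=0)
Line 4: ['of', 'program'] (min_width=10, slack=0)
Line 5: ['island'] (min_width=6, slack=4)
Line 6: ['absolute'] (min_width=8, slack=2)
Line 7: ['page', 'will'] (min_width=9, slack=1)
Line 8: ['sound'] (min_width=5, slack=5)
Line 9: ['storm', 'word'] (min_width=10, slack=0)
Line 10: ['cherry'] (min_width=6, slack=4)
Line 11: ['sleepy'] (min_width=6, slack=4)
Line 12: ['have'] (min_width=4, slack=6)
Line 13: ['language'] (min_width=8, slack=2)

Answer: |do    warm|
|problem   |
|triangle I|
|of program|
|island    |
|absolute  |
|page  will|
|sound     |
|storm word|
|cherry    |
|sleepy    |
|have      |
|language  |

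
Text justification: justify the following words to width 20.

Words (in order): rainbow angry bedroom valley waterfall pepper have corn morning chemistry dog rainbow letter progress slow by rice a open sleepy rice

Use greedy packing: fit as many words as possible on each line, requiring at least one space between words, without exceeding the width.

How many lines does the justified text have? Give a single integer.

Answer: 9

Derivation:
Line 1: ['rainbow', 'angry'] (min_width=13, slack=7)
Line 2: ['bedroom', 'valley'] (min_width=14, slack=6)
Line 3: ['waterfall', 'pepper'] (min_width=16, slack=4)
Line 4: ['have', 'corn', 'morning'] (min_width=17, slack=3)
Line 5: ['chemistry', 'dog'] (min_width=13, slack=7)
Line 6: ['rainbow', 'letter'] (min_width=14, slack=6)
Line 7: ['progress', 'slow', 'by'] (min_width=16, slack=4)
Line 8: ['rice', 'a', 'open', 'sleepy'] (min_width=18, slack=2)
Line 9: ['rice'] (min_width=4, slack=16)
Total lines: 9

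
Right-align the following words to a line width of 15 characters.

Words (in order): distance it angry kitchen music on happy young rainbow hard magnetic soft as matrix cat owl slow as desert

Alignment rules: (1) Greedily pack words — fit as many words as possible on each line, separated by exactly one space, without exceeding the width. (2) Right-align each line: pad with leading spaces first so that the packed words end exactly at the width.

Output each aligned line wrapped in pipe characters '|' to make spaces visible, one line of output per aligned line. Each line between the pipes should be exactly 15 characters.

Answer: |    distance it|
|  angry kitchen|
| music on happy|
|  young rainbow|
|  hard magnetic|
| soft as matrix|
|cat owl slow as|
|         desert|

Derivation:
Line 1: ['distance', 'it'] (min_width=11, slack=4)
Line 2: ['angry', 'kitchen'] (min_width=13, slack=2)
Line 3: ['music', 'on', 'happy'] (min_width=14, slack=1)
Line 4: ['young', 'rainbow'] (min_width=13, slack=2)
Line 5: ['hard', 'magnetic'] (min_width=13, slack=2)
Line 6: ['soft', 'as', 'matrix'] (min_width=14, slack=1)
Line 7: ['cat', 'owl', 'slow', 'as'] (min_width=15, slack=0)
Line 8: ['desert'] (min_width=6, slack=9)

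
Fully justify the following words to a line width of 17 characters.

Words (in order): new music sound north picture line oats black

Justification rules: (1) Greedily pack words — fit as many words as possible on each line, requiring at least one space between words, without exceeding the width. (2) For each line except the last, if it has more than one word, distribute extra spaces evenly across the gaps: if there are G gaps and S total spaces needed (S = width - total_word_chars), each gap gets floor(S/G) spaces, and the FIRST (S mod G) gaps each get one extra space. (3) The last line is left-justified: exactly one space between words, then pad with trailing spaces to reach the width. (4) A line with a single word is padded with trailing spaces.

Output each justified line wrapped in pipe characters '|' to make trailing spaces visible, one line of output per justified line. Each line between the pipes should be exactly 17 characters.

Line 1: ['new', 'music', 'sound'] (min_width=15, slack=2)
Line 2: ['north', 'picture'] (min_width=13, slack=4)
Line 3: ['line', 'oats', 'black'] (min_width=15, slack=2)

Answer: |new  music  sound|
|north     picture|
|line oats black  |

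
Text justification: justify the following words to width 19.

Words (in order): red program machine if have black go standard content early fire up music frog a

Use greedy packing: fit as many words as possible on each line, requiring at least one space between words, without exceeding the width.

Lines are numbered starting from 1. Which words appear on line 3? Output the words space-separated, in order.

Answer: standard content

Derivation:
Line 1: ['red', 'program', 'machine'] (min_width=19, slack=0)
Line 2: ['if', 'have', 'black', 'go'] (min_width=16, slack=3)
Line 3: ['standard', 'content'] (min_width=16, slack=3)
Line 4: ['early', 'fire', 'up', 'music'] (min_width=19, slack=0)
Line 5: ['frog', 'a'] (min_width=6, slack=13)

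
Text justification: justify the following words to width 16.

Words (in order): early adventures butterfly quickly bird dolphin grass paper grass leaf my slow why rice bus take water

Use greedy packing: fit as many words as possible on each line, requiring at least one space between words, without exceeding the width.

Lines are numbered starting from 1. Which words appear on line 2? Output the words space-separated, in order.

Line 1: ['early', 'adventures'] (min_width=16, slack=0)
Line 2: ['butterfly'] (min_width=9, slack=7)
Line 3: ['quickly', 'bird'] (min_width=12, slack=4)
Line 4: ['dolphin', 'grass'] (min_width=13, slack=3)
Line 5: ['paper', 'grass', 'leaf'] (min_width=16, slack=0)
Line 6: ['my', 'slow', 'why', 'rice'] (min_width=16, slack=0)
Line 7: ['bus', 'take', 'water'] (min_width=14, slack=2)

Answer: butterfly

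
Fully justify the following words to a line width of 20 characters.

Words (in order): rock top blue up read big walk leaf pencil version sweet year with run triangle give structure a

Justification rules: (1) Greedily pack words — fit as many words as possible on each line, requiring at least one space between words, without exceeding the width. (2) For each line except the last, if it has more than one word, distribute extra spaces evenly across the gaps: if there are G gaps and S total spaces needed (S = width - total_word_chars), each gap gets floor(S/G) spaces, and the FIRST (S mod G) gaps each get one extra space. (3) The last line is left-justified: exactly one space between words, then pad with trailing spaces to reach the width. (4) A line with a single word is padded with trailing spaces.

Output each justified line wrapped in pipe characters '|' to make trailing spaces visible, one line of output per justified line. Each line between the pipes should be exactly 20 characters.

Line 1: ['rock', 'top', 'blue', 'up'] (min_width=16, slack=4)
Line 2: ['read', 'big', 'walk', 'leaf'] (min_width=18, slack=2)
Line 3: ['pencil', 'version', 'sweet'] (min_width=20, slack=0)
Line 4: ['year', 'with', 'run'] (min_width=13, slack=7)
Line 5: ['triangle', 'give'] (min_width=13, slack=7)
Line 6: ['structure', 'a'] (min_width=11, slack=9)

Answer: |rock   top  blue  up|
|read  big  walk leaf|
|pencil version sweet|
|year     with    run|
|triangle        give|
|structure a         |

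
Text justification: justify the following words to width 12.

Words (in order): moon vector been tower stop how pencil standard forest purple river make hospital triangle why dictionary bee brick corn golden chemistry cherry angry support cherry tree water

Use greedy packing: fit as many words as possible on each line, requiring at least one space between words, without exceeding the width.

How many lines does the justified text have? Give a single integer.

Line 1: ['moon', 'vector'] (min_width=11, slack=1)
Line 2: ['been', 'tower'] (min_width=10, slack=2)
Line 3: ['stop', 'how'] (min_width=8, slack=4)
Line 4: ['pencil'] (min_width=6, slack=6)
Line 5: ['standard'] (min_width=8, slack=4)
Line 6: ['forest'] (min_width=6, slack=6)
Line 7: ['purple', 'river'] (min_width=12, slack=0)
Line 8: ['make'] (min_width=4, slack=8)
Line 9: ['hospital'] (min_width=8, slack=4)
Line 10: ['triangle', 'why'] (min_width=12, slack=0)
Line 11: ['dictionary'] (min_width=10, slack=2)
Line 12: ['bee', 'brick'] (min_width=9, slack=3)
Line 13: ['corn', 'golden'] (min_width=11, slack=1)
Line 14: ['chemistry'] (min_width=9, slack=3)
Line 15: ['cherry', 'angry'] (min_width=12, slack=0)
Line 16: ['support'] (min_width=7, slack=5)
Line 17: ['cherry', 'tree'] (min_width=11, slack=1)
Line 18: ['water'] (min_width=5, slack=7)
Total lines: 18

Answer: 18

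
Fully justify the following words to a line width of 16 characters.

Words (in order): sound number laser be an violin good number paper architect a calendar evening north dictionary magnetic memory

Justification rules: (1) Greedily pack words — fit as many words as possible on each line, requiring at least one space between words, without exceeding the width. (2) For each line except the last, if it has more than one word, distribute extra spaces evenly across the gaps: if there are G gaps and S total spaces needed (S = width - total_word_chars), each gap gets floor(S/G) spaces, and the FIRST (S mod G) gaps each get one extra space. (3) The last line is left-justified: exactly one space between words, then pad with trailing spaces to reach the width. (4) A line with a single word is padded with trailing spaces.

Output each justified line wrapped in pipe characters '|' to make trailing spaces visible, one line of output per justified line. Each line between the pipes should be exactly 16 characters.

Answer: |sound     number|
|laser    be   an|
|violin      good|
|number     paper|
|architect      a|
|calendar evening|
|north dictionary|
|magnetic memory |

Derivation:
Line 1: ['sound', 'number'] (min_width=12, slack=4)
Line 2: ['laser', 'be', 'an'] (min_width=11, slack=5)
Line 3: ['violin', 'good'] (min_width=11, slack=5)
Line 4: ['number', 'paper'] (min_width=12, slack=4)
Line 5: ['architect', 'a'] (min_width=11, slack=5)
Line 6: ['calendar', 'evening'] (min_width=16, slack=0)
Line 7: ['north', 'dictionary'] (min_width=16, slack=0)
Line 8: ['magnetic', 'memory'] (min_width=15, slack=1)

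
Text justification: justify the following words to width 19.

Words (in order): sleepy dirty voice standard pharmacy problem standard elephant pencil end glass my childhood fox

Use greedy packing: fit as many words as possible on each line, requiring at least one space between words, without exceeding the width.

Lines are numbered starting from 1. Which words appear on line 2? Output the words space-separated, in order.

Answer: standard pharmacy

Derivation:
Line 1: ['sleepy', 'dirty', 'voice'] (min_width=18, slack=1)
Line 2: ['standard', 'pharmacy'] (min_width=17, slack=2)
Line 3: ['problem', 'standard'] (min_width=16, slack=3)
Line 4: ['elephant', 'pencil', 'end'] (min_width=19, slack=0)
Line 5: ['glass', 'my', 'childhood'] (min_width=18, slack=1)
Line 6: ['fox'] (min_width=3, slack=16)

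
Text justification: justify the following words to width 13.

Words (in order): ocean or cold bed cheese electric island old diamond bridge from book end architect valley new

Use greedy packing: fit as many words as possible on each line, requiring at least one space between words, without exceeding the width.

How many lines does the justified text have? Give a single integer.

Line 1: ['ocean', 'or', 'cold'] (min_width=13, slack=0)
Line 2: ['bed', 'cheese'] (min_width=10, slack=3)
Line 3: ['electric'] (min_width=8, slack=5)
Line 4: ['island', 'old'] (min_width=10, slack=3)
Line 5: ['diamond'] (min_width=7, slack=6)
Line 6: ['bridge', 'from'] (min_width=11, slack=2)
Line 7: ['book', 'end'] (min_width=8, slack=5)
Line 8: ['architect'] (min_width=9, slack=4)
Line 9: ['valley', 'new'] (min_width=10, slack=3)
Total lines: 9

Answer: 9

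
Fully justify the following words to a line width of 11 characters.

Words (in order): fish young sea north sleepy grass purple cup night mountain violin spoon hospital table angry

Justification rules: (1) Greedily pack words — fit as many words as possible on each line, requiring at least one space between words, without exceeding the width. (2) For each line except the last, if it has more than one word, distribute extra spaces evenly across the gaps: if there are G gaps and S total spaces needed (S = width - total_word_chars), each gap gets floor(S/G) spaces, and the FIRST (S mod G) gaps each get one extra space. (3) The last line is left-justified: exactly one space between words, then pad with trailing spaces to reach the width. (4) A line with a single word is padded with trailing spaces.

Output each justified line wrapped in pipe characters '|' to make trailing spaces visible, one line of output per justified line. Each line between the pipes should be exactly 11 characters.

Line 1: ['fish', 'young'] (min_width=10, slack=1)
Line 2: ['sea', 'north'] (min_width=9, slack=2)
Line 3: ['sleepy'] (min_width=6, slack=5)
Line 4: ['grass'] (min_width=5, slack=6)
Line 5: ['purple', 'cup'] (min_width=10, slack=1)
Line 6: ['night'] (min_width=5, slack=6)
Line 7: ['mountain'] (min_width=8, slack=3)
Line 8: ['violin'] (min_width=6, slack=5)
Line 9: ['spoon'] (min_width=5, slack=6)
Line 10: ['hospital'] (min_width=8, slack=3)
Line 11: ['table', 'angry'] (min_width=11, slack=0)

Answer: |fish  young|
|sea   north|
|sleepy     |
|grass      |
|purple  cup|
|night      |
|mountain   |
|violin     |
|spoon      |
|hospital   |
|table angry|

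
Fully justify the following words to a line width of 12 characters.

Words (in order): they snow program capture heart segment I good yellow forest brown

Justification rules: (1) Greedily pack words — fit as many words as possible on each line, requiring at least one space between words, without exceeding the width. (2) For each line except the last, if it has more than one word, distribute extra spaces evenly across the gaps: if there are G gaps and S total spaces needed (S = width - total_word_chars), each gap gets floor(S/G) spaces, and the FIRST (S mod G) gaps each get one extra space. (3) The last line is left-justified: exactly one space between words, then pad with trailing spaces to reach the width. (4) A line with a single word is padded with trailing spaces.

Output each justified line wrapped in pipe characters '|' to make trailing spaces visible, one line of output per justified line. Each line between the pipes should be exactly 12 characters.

Answer: |they    snow|
|program     |
|capture     |
|heart       |
|segment    I|
|good  yellow|
|forest brown|

Derivation:
Line 1: ['they', 'snow'] (min_width=9, slack=3)
Line 2: ['program'] (min_width=7, slack=5)
Line 3: ['capture'] (min_width=7, slack=5)
Line 4: ['heart'] (min_width=5, slack=7)
Line 5: ['segment', 'I'] (min_width=9, slack=3)
Line 6: ['good', 'yellow'] (min_width=11, slack=1)
Line 7: ['forest', 'brown'] (min_width=12, slack=0)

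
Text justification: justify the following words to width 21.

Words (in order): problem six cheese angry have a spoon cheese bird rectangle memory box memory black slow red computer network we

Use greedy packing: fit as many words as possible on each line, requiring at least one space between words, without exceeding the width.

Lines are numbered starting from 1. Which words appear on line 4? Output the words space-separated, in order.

Line 1: ['problem', 'six', 'cheese'] (min_width=18, slack=3)
Line 2: ['angry', 'have', 'a', 'spoon'] (min_width=18, slack=3)
Line 3: ['cheese', 'bird', 'rectangle'] (min_width=21, slack=0)
Line 4: ['memory', 'box', 'memory'] (min_width=17, slack=4)
Line 5: ['black', 'slow', 'red'] (min_width=14, slack=7)
Line 6: ['computer', 'network', 'we'] (min_width=19, slack=2)

Answer: memory box memory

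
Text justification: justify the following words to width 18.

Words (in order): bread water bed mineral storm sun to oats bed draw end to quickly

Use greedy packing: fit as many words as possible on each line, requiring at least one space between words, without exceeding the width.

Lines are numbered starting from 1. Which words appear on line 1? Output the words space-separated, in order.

Answer: bread water bed

Derivation:
Line 1: ['bread', 'water', 'bed'] (min_width=15, slack=3)
Line 2: ['mineral', 'storm', 'sun'] (min_width=17, slack=1)
Line 3: ['to', 'oats', 'bed', 'draw'] (min_width=16, slack=2)
Line 4: ['end', 'to', 'quickly'] (min_width=14, slack=4)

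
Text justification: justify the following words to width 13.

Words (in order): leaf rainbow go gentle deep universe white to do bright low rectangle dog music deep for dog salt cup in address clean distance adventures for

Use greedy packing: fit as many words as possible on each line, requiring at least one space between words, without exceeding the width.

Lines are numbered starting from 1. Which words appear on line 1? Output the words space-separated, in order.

Line 1: ['leaf', 'rainbow'] (min_width=12, slack=1)
Line 2: ['go', 'gentle'] (min_width=9, slack=4)
Line 3: ['deep', 'universe'] (min_width=13, slack=0)
Line 4: ['white', 'to', 'do'] (min_width=11, slack=2)
Line 5: ['bright', 'low'] (min_width=10, slack=3)
Line 6: ['rectangle', 'dog'] (min_width=13, slack=0)
Line 7: ['music', 'deep'] (min_width=10, slack=3)
Line 8: ['for', 'dog', 'salt'] (min_width=12, slack=1)
Line 9: ['cup', 'in'] (min_width=6, slack=7)
Line 10: ['address', 'clean'] (min_width=13, slack=0)
Line 11: ['distance'] (min_width=8, slack=5)
Line 12: ['adventures'] (min_width=10, slack=3)
Line 13: ['for'] (min_width=3, slack=10)

Answer: leaf rainbow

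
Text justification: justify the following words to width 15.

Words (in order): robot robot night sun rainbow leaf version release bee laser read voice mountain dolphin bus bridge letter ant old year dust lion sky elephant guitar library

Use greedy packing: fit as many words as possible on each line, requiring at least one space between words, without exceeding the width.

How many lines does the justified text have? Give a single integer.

Answer: 12

Derivation:
Line 1: ['robot', 'robot'] (min_width=11, slack=4)
Line 2: ['night', 'sun'] (min_width=9, slack=6)
Line 3: ['rainbow', 'leaf'] (min_width=12, slack=3)
Line 4: ['version', 'release'] (min_width=15, slack=0)
Line 5: ['bee', 'laser', 'read'] (min_width=14, slack=1)
Line 6: ['voice', 'mountain'] (min_width=14, slack=1)
Line 7: ['dolphin', 'bus'] (min_width=11, slack=4)
Line 8: ['bridge', 'letter'] (min_width=13, slack=2)
Line 9: ['ant', 'old', 'year'] (min_width=12, slack=3)
Line 10: ['dust', 'lion', 'sky'] (min_width=13, slack=2)
Line 11: ['elephant', 'guitar'] (min_width=15, slack=0)
Line 12: ['library'] (min_width=7, slack=8)
Total lines: 12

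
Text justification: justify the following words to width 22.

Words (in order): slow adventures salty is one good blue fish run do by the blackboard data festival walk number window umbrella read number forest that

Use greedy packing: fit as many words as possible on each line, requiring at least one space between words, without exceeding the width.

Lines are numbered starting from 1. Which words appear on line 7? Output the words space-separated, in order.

Line 1: ['slow', 'adventures', 'salty'] (min_width=21, slack=1)
Line 2: ['is', 'one', 'good', 'blue', 'fish'] (min_width=21, slack=1)
Line 3: ['run', 'do', 'by', 'the'] (min_width=13, slack=9)
Line 4: ['blackboard', 'data'] (min_width=15, slack=7)
Line 5: ['festival', 'walk', 'number'] (min_width=20, slack=2)
Line 6: ['window', 'umbrella', 'read'] (min_width=20, slack=2)
Line 7: ['number', 'forest', 'that'] (min_width=18, slack=4)

Answer: number forest that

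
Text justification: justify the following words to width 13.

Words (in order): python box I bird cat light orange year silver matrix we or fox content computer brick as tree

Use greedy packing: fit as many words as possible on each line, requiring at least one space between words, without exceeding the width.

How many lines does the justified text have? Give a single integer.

Answer: 8

Derivation:
Line 1: ['python', 'box', 'I'] (min_width=12, slack=1)
Line 2: ['bird', 'cat'] (min_width=8, slack=5)
Line 3: ['light', 'orange'] (min_width=12, slack=1)
Line 4: ['year', 'silver'] (min_width=11, slack=2)
Line 5: ['matrix', 'we', 'or'] (min_width=12, slack=1)
Line 6: ['fox', 'content'] (min_width=11, slack=2)
Line 7: ['computer'] (min_width=8, slack=5)
Line 8: ['brick', 'as', 'tree'] (min_width=13, slack=0)
Total lines: 8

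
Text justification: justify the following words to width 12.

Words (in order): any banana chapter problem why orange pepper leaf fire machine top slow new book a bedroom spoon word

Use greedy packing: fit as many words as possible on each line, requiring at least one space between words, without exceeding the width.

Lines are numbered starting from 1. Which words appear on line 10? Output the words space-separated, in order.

Answer: spoon word

Derivation:
Line 1: ['any', 'banana'] (min_width=10, slack=2)
Line 2: ['chapter'] (min_width=7, slack=5)
Line 3: ['problem', 'why'] (min_width=11, slack=1)
Line 4: ['orange'] (min_width=6, slack=6)
Line 5: ['pepper', 'leaf'] (min_width=11, slack=1)
Line 6: ['fire', 'machine'] (min_width=12, slack=0)
Line 7: ['top', 'slow', 'new'] (min_width=12, slack=0)
Line 8: ['book', 'a'] (min_width=6, slack=6)
Line 9: ['bedroom'] (min_width=7, slack=5)
Line 10: ['spoon', 'word'] (min_width=10, slack=2)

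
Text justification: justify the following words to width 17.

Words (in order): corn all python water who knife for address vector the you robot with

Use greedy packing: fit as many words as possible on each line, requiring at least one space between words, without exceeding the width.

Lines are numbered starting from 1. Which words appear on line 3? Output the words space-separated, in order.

Line 1: ['corn', 'all', 'python'] (min_width=15, slack=2)
Line 2: ['water', 'who', 'knife'] (min_width=15, slack=2)
Line 3: ['for', 'address'] (min_width=11, slack=6)
Line 4: ['vector', 'the', 'you'] (min_width=14, slack=3)
Line 5: ['robot', 'with'] (min_width=10, slack=7)

Answer: for address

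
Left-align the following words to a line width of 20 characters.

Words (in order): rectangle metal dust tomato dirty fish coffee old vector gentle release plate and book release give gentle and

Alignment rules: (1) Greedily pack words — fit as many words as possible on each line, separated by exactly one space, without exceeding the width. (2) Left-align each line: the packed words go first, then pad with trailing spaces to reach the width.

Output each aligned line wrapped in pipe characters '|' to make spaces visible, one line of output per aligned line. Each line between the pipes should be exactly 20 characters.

Line 1: ['rectangle', 'metal', 'dust'] (min_width=20, slack=0)
Line 2: ['tomato', 'dirty', 'fish'] (min_width=17, slack=3)
Line 3: ['coffee', 'old', 'vector'] (min_width=17, slack=3)
Line 4: ['gentle', 'release', 'plate'] (min_width=20, slack=0)
Line 5: ['and', 'book', 'release'] (min_width=16, slack=4)
Line 6: ['give', 'gentle', 'and'] (min_width=15, slack=5)

Answer: |rectangle metal dust|
|tomato dirty fish   |
|coffee old vector   |
|gentle release plate|
|and book release    |
|give gentle and     |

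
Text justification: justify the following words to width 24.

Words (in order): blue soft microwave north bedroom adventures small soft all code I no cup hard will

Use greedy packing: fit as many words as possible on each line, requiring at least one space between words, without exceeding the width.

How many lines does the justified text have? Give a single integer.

Line 1: ['blue', 'soft', 'microwave'] (min_width=19, slack=5)
Line 2: ['north', 'bedroom', 'adventures'] (min_width=24, slack=0)
Line 3: ['small', 'soft', 'all', 'code', 'I', 'no'] (min_width=24, slack=0)
Line 4: ['cup', 'hard', 'will'] (min_width=13, slack=11)
Total lines: 4

Answer: 4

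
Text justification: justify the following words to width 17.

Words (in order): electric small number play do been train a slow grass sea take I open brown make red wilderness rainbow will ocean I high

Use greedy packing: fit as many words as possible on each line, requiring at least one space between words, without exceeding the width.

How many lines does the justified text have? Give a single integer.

Line 1: ['electric', 'small'] (min_width=14, slack=3)
Line 2: ['number', 'play', 'do'] (min_width=14, slack=3)
Line 3: ['been', 'train', 'a', 'slow'] (min_width=17, slack=0)
Line 4: ['grass', 'sea', 'take', 'I'] (min_width=16, slack=1)
Line 5: ['open', 'brown', 'make'] (min_width=15, slack=2)
Line 6: ['red', 'wilderness'] (min_width=14, slack=3)
Line 7: ['rainbow', 'will'] (min_width=12, slack=5)
Line 8: ['ocean', 'I', 'high'] (min_width=12, slack=5)
Total lines: 8

Answer: 8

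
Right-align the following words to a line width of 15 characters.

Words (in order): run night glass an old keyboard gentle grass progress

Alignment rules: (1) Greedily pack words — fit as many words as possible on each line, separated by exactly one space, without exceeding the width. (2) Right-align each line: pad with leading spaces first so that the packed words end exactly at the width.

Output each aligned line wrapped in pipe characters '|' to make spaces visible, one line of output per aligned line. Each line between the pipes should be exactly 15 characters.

Answer: |run night glass|
|an old keyboard|
|   gentle grass|
|       progress|

Derivation:
Line 1: ['run', 'night', 'glass'] (min_width=15, slack=0)
Line 2: ['an', 'old', 'keyboard'] (min_width=15, slack=0)
Line 3: ['gentle', 'grass'] (min_width=12, slack=3)
Line 4: ['progress'] (min_width=8, slack=7)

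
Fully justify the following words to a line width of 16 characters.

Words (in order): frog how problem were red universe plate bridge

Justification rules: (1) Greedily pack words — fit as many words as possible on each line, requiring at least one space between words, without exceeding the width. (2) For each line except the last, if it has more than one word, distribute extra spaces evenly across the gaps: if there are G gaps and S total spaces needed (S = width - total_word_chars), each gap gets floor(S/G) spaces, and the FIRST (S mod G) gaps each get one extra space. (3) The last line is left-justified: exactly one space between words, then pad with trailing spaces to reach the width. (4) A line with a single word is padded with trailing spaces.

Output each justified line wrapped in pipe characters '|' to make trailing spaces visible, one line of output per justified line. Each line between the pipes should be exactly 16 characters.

Line 1: ['frog', 'how', 'problem'] (min_width=16, slack=0)
Line 2: ['were', 'red'] (min_width=8, slack=8)
Line 3: ['universe', 'plate'] (min_width=14, slack=2)
Line 4: ['bridge'] (min_width=6, slack=10)

Answer: |frog how problem|
|were         red|
|universe   plate|
|bridge          |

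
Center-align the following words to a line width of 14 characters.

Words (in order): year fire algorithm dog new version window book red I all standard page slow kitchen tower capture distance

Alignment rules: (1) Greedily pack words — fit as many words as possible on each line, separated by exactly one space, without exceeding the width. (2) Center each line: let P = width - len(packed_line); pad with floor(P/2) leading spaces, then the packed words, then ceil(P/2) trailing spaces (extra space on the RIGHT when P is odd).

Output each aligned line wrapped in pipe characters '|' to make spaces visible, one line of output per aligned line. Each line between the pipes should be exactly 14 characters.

Line 1: ['year', 'fire'] (min_width=9, slack=5)
Line 2: ['algorithm', 'dog'] (min_width=13, slack=1)
Line 3: ['new', 'version'] (min_width=11, slack=3)
Line 4: ['window', 'book'] (min_width=11, slack=3)
Line 5: ['red', 'I', 'all'] (min_width=9, slack=5)
Line 6: ['standard', 'page'] (min_width=13, slack=1)
Line 7: ['slow', 'kitchen'] (min_width=12, slack=2)
Line 8: ['tower', 'capture'] (min_width=13, slack=1)
Line 9: ['distance'] (min_width=8, slack=6)

Answer: |  year fire   |
|algorithm dog |
| new version  |
| window book  |
|  red I all   |
|standard page |
| slow kitchen |
|tower capture |
|   distance   |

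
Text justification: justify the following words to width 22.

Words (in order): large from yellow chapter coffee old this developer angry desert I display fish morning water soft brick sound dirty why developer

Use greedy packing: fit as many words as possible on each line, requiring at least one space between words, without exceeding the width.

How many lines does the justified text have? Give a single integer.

Line 1: ['large', 'from', 'yellow'] (min_width=17, slack=5)
Line 2: ['chapter', 'coffee', 'old'] (min_width=18, slack=4)
Line 3: ['this', 'developer', 'angry'] (min_width=20, slack=2)
Line 4: ['desert', 'I', 'display', 'fish'] (min_width=21, slack=1)
Line 5: ['morning', 'water', 'soft'] (min_width=18, slack=4)
Line 6: ['brick', 'sound', 'dirty', 'why'] (min_width=21, slack=1)
Line 7: ['developer'] (min_width=9, slack=13)
Total lines: 7

Answer: 7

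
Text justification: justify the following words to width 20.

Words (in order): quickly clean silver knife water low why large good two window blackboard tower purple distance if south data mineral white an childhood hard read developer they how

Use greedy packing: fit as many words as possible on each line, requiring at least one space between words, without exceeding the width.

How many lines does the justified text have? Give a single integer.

Line 1: ['quickly', 'clean', 'silver'] (min_width=20, slack=0)
Line 2: ['knife', 'water', 'low', 'why'] (min_width=19, slack=1)
Line 3: ['large', 'good', 'two'] (min_width=14, slack=6)
Line 4: ['window', 'blackboard'] (min_width=17, slack=3)
Line 5: ['tower', 'purple'] (min_width=12, slack=8)
Line 6: ['distance', 'if', 'south'] (min_width=17, slack=3)
Line 7: ['data', 'mineral', 'white'] (min_width=18, slack=2)
Line 8: ['an', 'childhood', 'hard'] (min_width=17, slack=3)
Line 9: ['read', 'developer', 'they'] (min_width=19, slack=1)
Line 10: ['how'] (min_width=3, slack=17)
Total lines: 10

Answer: 10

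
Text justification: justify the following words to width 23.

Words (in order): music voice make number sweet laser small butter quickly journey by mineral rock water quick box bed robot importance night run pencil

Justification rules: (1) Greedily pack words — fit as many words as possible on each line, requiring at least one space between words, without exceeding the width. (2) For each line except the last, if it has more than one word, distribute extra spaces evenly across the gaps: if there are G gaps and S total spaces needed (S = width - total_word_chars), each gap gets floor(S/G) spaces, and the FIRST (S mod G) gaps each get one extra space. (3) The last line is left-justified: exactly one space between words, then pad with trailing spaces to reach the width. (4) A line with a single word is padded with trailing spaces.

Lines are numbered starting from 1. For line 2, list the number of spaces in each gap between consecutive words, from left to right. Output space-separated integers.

Answer: 4 4

Derivation:
Line 1: ['music', 'voice', 'make', 'number'] (min_width=23, slack=0)
Line 2: ['sweet', 'laser', 'small'] (min_width=17, slack=6)
Line 3: ['butter', 'quickly', 'journey'] (min_width=22, slack=1)
Line 4: ['by', 'mineral', 'rock', 'water'] (min_width=21, slack=2)
Line 5: ['quick', 'box', 'bed', 'robot'] (min_width=19, slack=4)
Line 6: ['importance', 'night', 'run'] (min_width=20, slack=3)
Line 7: ['pencil'] (min_width=6, slack=17)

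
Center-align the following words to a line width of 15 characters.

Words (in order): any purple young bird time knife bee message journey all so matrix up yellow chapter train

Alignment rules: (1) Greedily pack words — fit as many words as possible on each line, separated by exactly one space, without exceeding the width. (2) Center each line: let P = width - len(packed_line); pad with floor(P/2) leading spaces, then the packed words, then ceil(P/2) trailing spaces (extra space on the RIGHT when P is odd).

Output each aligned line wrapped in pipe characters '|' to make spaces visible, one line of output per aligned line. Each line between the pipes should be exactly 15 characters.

Answer: |  any purple   |
|young bird time|
|   knife bee   |
|message journey|
| all so matrix |
|   up yellow   |
| chapter train |

Derivation:
Line 1: ['any', 'purple'] (min_width=10, slack=5)
Line 2: ['young', 'bird', 'time'] (min_width=15, slack=0)
Line 3: ['knife', 'bee'] (min_width=9, slack=6)
Line 4: ['message', 'journey'] (min_width=15, slack=0)
Line 5: ['all', 'so', 'matrix'] (min_width=13, slack=2)
Line 6: ['up', 'yellow'] (min_width=9, slack=6)
Line 7: ['chapter', 'train'] (min_width=13, slack=2)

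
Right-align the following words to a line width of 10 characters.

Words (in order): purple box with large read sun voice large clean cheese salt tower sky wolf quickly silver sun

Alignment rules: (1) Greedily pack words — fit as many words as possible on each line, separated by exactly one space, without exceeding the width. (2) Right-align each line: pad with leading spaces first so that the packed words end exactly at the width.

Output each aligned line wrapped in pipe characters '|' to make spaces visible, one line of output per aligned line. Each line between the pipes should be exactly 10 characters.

Line 1: ['purple', 'box'] (min_width=10, slack=0)
Line 2: ['with', 'large'] (min_width=10, slack=0)
Line 3: ['read', 'sun'] (min_width=8, slack=2)
Line 4: ['voice'] (min_width=5, slack=5)
Line 5: ['large'] (min_width=5, slack=5)
Line 6: ['clean'] (min_width=5, slack=5)
Line 7: ['cheese'] (min_width=6, slack=4)
Line 8: ['salt', 'tower'] (min_width=10, slack=0)
Line 9: ['sky', 'wolf'] (min_width=8, slack=2)
Line 10: ['quickly'] (min_width=7, slack=3)
Line 11: ['silver', 'sun'] (min_width=10, slack=0)

Answer: |purple box|
|with large|
|  read sun|
|     voice|
|     large|
|     clean|
|    cheese|
|salt tower|
|  sky wolf|
|   quickly|
|silver sun|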